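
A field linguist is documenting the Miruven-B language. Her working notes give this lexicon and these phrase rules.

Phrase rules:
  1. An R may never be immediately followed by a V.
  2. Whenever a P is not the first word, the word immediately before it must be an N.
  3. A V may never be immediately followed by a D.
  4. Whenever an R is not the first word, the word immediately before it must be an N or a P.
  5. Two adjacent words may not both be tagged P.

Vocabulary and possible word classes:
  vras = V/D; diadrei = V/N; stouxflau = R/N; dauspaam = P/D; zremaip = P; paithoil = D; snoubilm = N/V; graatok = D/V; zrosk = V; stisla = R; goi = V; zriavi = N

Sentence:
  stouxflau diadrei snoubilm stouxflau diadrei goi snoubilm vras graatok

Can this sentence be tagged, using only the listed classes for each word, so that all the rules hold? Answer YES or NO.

YES

Candidates per position — 1:stouxflau {R,N}; 2:diadrei {V,N}; 3:snoubilm {N,V}; 4:stouxflau {R,N}; 5:diadrei {V,N}; 6:goi {V}; 7:snoubilm {N,V}; 8:vras {V,D}; 9:graatok {D,V}.
One satisfying assignment: N V V N N V N D V.
Checking: rule 1 ✓; rule 2 ✓; rule 3 ✓; rule 4 ✓; rule 5 ✓.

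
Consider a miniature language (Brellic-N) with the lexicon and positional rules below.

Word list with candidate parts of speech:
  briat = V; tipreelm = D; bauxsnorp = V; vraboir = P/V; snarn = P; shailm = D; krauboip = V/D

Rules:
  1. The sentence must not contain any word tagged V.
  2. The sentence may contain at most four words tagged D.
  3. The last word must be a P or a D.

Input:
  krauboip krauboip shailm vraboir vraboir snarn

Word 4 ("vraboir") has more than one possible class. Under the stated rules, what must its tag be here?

P

Candidates per position — 1:krauboip {V,D}; 2:krauboip {V,D}; 3:shailm {D}; 4:vraboir {P,V}; 5:vraboir {P,V}; 6:snarn {P}.
At position 1, choosing V makes rule 1 impossible to satisfy; hence D.
At position 2, choosing V makes rule 1 impossible to satisfy; hence D.
At position 4, choosing V makes rule 1 impossible to satisfy; hence P.
At position 5, choosing V makes rule 1 impossible to satisfy; hence P.
So the tagging must be: D D D P P P.
Checking: rule 1 ✓; rule 2 ✓; rule 3 ✓.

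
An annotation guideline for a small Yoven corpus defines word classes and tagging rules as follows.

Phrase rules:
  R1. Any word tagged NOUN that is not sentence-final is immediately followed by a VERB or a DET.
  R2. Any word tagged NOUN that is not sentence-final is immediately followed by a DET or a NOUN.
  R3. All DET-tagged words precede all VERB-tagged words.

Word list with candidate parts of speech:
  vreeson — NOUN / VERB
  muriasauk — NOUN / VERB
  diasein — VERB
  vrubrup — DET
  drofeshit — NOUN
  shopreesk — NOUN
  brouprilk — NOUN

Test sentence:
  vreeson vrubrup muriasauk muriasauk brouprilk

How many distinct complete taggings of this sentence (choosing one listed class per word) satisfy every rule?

1

Candidates per position — 1:vreeson {NOUN,VERB}; 2:vrubrup {DET}; 3:muriasauk {NOUN,VERB}; 4:muriasauk {NOUN,VERB}; 5:brouprilk {NOUN}.
There are 8 candidate sequences in total.
The sequences that satisfy every rule: NOUN DET VERB VERB NOUN.
Count = 1.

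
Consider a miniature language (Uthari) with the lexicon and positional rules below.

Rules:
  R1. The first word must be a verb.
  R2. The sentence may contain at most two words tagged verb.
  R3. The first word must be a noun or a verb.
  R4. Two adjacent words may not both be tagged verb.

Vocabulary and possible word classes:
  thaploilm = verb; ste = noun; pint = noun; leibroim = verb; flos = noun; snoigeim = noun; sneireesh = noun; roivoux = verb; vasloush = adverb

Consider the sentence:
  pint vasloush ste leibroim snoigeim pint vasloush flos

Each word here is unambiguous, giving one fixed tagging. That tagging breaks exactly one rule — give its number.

Fixed tagging: noun adverb noun verb noun noun adverb noun.
Rule check: R1 fails, R2 ok, R3 ok, R4 ok.
Only rule 1 fails.

1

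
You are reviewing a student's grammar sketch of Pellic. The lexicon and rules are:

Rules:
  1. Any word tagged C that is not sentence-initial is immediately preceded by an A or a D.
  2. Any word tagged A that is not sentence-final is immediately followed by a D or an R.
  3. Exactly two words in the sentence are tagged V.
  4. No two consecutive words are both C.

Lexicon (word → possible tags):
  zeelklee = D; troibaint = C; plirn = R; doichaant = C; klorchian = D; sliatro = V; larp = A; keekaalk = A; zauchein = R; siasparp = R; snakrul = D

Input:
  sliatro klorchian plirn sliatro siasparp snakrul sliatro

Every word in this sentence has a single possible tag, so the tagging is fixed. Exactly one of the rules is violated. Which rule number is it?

3

Fixed tagging: V D R V R D V.
Applying the rules: R1 ok, R2 ok, R3 fails, R4 ok.
Only rule 3 fails.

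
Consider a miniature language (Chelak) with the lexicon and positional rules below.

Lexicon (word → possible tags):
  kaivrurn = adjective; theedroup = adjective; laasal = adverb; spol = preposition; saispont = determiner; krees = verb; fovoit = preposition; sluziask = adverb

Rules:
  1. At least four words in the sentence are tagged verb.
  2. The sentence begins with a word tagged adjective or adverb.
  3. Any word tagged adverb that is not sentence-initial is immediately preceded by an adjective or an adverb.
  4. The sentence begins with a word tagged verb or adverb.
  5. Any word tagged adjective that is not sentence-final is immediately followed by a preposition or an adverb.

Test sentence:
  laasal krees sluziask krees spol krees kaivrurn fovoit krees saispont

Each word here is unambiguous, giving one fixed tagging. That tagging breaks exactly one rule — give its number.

3

Fixed tagging: adverb verb adverb verb preposition verb adjective preposition verb determiner.
Rule check: R1 holds, R2 holds, R3 violated, R4 holds, R5 holds.
Only rule 3 fails.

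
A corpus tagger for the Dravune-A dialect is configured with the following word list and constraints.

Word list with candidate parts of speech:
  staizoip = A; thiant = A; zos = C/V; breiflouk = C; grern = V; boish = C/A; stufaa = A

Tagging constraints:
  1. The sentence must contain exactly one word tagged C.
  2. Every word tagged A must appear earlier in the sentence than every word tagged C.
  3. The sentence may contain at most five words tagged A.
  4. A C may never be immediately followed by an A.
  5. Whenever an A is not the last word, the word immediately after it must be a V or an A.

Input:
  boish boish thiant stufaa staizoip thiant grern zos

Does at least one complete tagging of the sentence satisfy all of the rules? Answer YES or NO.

Candidates per position — 1:boish {C,A}; 2:boish {C,A}; 3:thiant {A}; 4:stufaa {A}; 5:staizoip {A}; 6:thiant {A}; 7:grern {V}; 8:zos {C,V}.
Every candidate sequence violates at least one rule; no consistent tagging exists.

NO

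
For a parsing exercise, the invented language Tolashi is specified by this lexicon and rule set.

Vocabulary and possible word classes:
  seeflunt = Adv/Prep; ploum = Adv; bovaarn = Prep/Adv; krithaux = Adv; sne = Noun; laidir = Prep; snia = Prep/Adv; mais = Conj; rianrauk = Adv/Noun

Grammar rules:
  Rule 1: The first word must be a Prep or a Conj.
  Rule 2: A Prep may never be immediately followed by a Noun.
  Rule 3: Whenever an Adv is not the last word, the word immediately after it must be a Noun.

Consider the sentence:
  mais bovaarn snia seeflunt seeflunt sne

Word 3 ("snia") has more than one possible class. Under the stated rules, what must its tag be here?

Candidates per position — 1:mais {Conj}; 2:bovaarn {Prep,Adv}; 3:snia {Prep,Adv}; 4:seeflunt {Adv,Prep}; 5:seeflunt {Adv,Prep}; 6:sne {Noun}.
Position 2: tagging it Adv would leave rule 3 unsatisfiable, so it must be Prep.
Position 3: tagging it Adv would leave rule 3 unsatisfiable, so it must be Prep.
Position 4: tagging it Adv would leave rule 3 unsatisfiable, so it must be Prep.
Position 5: tagging it Prep would leave rule 2 unsatisfiable, so it must be Adv.
The only consistent sequence is: Conj Prep Prep Prep Adv Noun.
Checking: rule 1 ok; rule 2 ok; rule 3 ok.

Prep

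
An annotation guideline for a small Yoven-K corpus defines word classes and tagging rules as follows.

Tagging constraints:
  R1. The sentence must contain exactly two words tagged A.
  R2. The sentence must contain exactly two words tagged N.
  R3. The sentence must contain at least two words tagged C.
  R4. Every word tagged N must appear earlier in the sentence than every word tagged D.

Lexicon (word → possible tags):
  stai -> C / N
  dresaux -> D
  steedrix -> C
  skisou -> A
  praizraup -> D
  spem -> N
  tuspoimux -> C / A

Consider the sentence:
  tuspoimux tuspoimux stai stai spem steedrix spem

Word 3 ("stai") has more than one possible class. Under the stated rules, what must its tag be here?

Candidates per position — 1:tuspoimux {C,A}; 2:tuspoimux {C,A}; 3:stai {C,N}; 4:stai {C,N}; 5:spem {N}; 6:steedrix {C}; 7:spem {N}.
Position 1: tagging it C would leave rule 1 unsatisfiable, so it must be A.
Position 2: tagging it C would leave rule 1 unsatisfiable, so it must be A.
Position 3: tagging it N would leave rule 2 unsatisfiable, so it must be C.
Position 4: tagging it N would leave rule 2 unsatisfiable, so it must be C.
The unique satisfying tagging is: A A C C N C N.
Checking: rule 1 holds; rule 2 holds; rule 3 holds; rule 4 holds.

C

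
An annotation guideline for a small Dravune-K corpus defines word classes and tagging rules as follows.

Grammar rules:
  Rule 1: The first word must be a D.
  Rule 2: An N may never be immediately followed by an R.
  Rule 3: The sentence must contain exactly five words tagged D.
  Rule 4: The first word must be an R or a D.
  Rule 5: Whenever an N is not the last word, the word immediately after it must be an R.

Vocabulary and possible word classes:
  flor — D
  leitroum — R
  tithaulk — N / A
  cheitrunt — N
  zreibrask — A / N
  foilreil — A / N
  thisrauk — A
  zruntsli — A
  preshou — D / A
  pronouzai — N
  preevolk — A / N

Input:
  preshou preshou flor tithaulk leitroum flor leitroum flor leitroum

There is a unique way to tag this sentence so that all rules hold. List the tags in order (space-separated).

D D D A R D R D R

Candidates per position — 1:preshou {D,A}; 2:preshou {D,A}; 3:flor {D}; 4:tithaulk {N,A}; 5:leitroum {R}; 6:flor {D}; 7:leitroum {R}; 8:flor {D}; 9:leitroum {R}.
Position 1: A is ruled out by rule 1; that leaves D.
Position 2: A is ruled out by rule 3; that leaves D.
Position 4: N is ruled out by rule 2; that leaves A.
So the tagging must be: D D D A R D R D R.
Check: rule 1 satisfied; rule 2 satisfied; rule 3 satisfied; rule 4 satisfied; rule 5 satisfied.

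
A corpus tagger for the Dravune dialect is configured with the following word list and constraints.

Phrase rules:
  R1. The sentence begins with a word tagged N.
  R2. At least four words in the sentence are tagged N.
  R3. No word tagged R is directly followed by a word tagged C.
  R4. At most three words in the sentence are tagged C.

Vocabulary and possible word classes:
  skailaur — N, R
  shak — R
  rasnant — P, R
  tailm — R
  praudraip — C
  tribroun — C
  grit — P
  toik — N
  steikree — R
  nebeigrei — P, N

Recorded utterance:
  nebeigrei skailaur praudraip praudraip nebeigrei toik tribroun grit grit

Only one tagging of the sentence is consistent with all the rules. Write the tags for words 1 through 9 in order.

Candidates per position — 1:nebeigrei {P,N}; 2:skailaur {N,R}; 3:praudraip {C}; 4:praudraip {C}; 5:nebeigrei {P,N}; 6:toik {N}; 7:tribroun {C}; 8:grit {P}; 9:grit {P}.
At position 1, choosing P makes rule 1 impossible to satisfy; hence N.
At position 2, choosing R makes rule 2 impossible to satisfy; hence N.
At position 5, choosing P makes rule 2 impossible to satisfy; hence N.
The unique satisfying tagging is: N N C C N N C P P.
Check: rule 1 ok; rule 2 ok; rule 3 ok; rule 4 ok.

N N C C N N C P P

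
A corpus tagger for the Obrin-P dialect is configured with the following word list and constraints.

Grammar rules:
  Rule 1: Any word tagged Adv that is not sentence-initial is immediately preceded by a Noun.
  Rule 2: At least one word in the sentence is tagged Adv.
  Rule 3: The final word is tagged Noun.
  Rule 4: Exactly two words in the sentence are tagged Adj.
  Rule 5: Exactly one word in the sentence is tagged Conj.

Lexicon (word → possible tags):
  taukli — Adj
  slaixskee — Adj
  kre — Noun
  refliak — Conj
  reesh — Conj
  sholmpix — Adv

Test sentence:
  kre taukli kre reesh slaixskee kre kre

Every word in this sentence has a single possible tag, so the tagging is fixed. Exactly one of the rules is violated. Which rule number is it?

2

Fixed tagging: Noun Adj Noun Conj Adj Noun Noun.
Checking each rule: R1 holds, R2 violated, R3 holds, R4 holds, R5 holds.
Only rule 2 fails.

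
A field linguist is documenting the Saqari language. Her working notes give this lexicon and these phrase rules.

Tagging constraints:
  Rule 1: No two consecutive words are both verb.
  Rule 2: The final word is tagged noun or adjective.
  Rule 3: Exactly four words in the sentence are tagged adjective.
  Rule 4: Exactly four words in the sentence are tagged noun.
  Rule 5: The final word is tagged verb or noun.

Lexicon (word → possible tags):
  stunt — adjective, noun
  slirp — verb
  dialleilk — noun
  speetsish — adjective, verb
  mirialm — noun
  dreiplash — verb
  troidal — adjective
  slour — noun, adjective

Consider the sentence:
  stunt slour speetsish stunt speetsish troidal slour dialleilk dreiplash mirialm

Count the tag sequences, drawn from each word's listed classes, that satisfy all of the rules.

12

Candidates per position — 1:stunt {adjective,noun}; 2:slour {noun,adjective}; 3:speetsish {adjective,verb}; 4:stunt {adjective,noun}; 5:speetsish {adjective,verb}; 6:troidal {adjective}; 7:slour {noun,adjective}; 8:dialleilk {noun}; 9:dreiplash {verb}; 10:mirialm {noun}.
There are 64 candidate sequences in total.
Checking each against the rules leaves 12 sequences.
Count = 12.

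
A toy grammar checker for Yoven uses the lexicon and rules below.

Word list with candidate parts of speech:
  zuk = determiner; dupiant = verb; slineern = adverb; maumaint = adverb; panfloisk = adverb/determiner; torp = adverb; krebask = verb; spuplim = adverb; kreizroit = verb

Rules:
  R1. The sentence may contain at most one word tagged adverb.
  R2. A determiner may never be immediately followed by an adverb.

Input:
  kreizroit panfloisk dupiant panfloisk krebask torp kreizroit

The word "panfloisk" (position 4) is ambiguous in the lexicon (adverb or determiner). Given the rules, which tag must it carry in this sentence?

Candidates per position — 1:kreizroit {verb}; 2:panfloisk {adverb,determiner}; 3:dupiant {verb}; 4:panfloisk {adverb,determiner}; 5:krebask {verb}; 6:torp {adverb}; 7:kreizroit {verb}.
At position 2, choosing adverb makes rule 1 impossible to satisfy; hence determiner.
At position 4, choosing adverb makes rule 1 impossible to satisfy; hence determiner.
That leaves exactly one tagging: verb determiner verb determiner verb adverb verb.
Verifying each rule — rule 1 ✓; rule 2 ✓.

determiner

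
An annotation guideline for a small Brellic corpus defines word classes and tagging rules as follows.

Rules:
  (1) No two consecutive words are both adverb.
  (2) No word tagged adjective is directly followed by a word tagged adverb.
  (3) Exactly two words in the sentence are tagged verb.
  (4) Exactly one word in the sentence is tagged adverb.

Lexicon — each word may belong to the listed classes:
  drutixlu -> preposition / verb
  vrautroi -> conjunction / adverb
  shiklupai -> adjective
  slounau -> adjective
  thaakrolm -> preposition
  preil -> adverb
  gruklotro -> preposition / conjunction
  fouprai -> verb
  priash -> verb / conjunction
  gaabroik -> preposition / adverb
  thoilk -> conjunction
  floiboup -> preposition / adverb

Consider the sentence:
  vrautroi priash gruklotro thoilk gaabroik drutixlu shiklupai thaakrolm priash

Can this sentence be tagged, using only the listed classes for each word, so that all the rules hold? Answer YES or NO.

YES

Candidates per position — 1:vrautroi {conjunction,adverb}; 2:priash {verb,conjunction}; 3:gruklotro {preposition,conjunction}; 4:thoilk {conjunction}; 5:gaabroik {preposition,adverb}; 6:drutixlu {preposition,verb}; 7:shiklupai {adjective}; 8:thaakrolm {preposition}; 9:priash {verb,conjunction}.
One satisfying assignment: conjunction verb conjunction conjunction adverb verb adjective preposition conjunction.
Checking: rule 1 ok; rule 2 ok; rule 3 ok; rule 4 ok.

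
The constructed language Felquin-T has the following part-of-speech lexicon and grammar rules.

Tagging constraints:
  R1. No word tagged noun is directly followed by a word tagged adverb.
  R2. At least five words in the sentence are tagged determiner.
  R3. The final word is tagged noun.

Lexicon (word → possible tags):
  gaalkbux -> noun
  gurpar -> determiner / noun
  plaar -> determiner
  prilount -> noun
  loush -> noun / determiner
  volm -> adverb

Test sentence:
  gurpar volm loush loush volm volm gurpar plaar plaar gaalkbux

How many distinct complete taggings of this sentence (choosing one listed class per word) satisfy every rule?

3

Candidates per position — 1:gurpar {determiner,noun}; 2:volm {adverb}; 3:loush {noun,determiner}; 4:loush {noun,determiner}; 5:volm {adverb}; 6:volm {adverb}; 7:gurpar {determiner,noun}; 8:plaar {determiner}; 9:plaar {determiner}; 10:gaalkbux {noun}.
There are 16 candidate sequences in total.
The sequences that satisfy every rule: determiner adverb noun determiner adverb adverb determiner determiner determiner noun; determiner adverb determiner determiner adverb adverb determiner determiner determiner noun; determiner adverb determiner determiner adverb adverb noun determiner determiner noun.
Count = 3.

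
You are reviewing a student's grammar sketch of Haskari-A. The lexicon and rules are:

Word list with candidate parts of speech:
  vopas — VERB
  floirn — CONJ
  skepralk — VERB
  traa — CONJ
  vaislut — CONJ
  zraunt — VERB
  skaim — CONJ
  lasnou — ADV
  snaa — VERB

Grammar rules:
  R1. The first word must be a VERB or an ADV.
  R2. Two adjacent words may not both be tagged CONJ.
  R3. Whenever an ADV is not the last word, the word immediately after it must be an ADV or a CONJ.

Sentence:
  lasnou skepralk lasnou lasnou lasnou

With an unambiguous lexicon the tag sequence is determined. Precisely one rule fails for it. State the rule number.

Fixed tagging: ADV VERB ADV ADV ADV.
Rule check: R1 ok, R2 ok, R3 fails.
Only rule 3 fails.

3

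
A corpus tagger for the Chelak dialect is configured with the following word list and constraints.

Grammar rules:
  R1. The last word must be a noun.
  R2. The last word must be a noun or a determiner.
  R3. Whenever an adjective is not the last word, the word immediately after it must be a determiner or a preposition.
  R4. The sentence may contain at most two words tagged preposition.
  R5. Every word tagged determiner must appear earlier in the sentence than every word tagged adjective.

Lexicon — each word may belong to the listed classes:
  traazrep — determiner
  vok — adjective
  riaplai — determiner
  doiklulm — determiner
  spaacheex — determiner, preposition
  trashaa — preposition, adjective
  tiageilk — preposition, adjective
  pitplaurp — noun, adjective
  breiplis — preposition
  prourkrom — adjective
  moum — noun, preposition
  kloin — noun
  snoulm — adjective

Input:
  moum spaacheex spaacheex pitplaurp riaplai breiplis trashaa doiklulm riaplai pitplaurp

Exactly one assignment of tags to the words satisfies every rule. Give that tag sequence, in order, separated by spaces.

Candidates per position — 1:moum {noun,preposition}; 2:spaacheex {determiner,preposition}; 3:spaacheex {determiner,preposition}; 4:pitplaurp {noun,adjective}; 5:riaplai {determiner}; 6:breiplis {preposition}; 7:trashaa {preposition,adjective}; 8:doiklulm {determiner}; 9:riaplai {determiner}; 10:pitplaurp {noun,adjective}.
At position 4, choosing adjective makes rule 5 impossible to satisfy; hence noun.
At position 7, choosing adjective makes rule 5 impossible to satisfy; hence preposition.
At position 10, choosing adjective makes rule 1 impossible to satisfy; hence noun.
At position 1, choosing preposition makes rule 4 impossible to satisfy; hence noun.
At position 2, choosing preposition makes rule 4 impossible to satisfy; hence determiner.
At position 3, choosing preposition makes rule 4 impossible to satisfy; hence determiner.
So the tagging must be: noun determiner determiner noun determiner preposition preposition determiner determiner noun.
Checking: rule 1 ok; rule 2 ok; rule 3 ok; rule 4 ok; rule 5 ok.

noun determiner determiner noun determiner preposition preposition determiner determiner noun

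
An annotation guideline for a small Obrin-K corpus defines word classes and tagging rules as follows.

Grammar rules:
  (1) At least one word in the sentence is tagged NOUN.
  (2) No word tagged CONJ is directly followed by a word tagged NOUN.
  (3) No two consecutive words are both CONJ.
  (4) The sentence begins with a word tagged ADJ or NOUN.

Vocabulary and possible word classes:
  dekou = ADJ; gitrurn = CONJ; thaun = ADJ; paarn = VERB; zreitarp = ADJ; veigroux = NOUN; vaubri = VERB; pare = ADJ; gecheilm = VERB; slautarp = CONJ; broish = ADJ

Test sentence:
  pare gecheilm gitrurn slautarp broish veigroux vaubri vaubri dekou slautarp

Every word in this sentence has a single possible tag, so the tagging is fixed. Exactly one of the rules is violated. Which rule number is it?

3

Fixed tagging: ADJ VERB CONJ CONJ ADJ NOUN VERB VERB ADJ CONJ.
Checking each rule: R1 pass, R2 pass, R3 fail, R4 pass.
Only rule 3 fails.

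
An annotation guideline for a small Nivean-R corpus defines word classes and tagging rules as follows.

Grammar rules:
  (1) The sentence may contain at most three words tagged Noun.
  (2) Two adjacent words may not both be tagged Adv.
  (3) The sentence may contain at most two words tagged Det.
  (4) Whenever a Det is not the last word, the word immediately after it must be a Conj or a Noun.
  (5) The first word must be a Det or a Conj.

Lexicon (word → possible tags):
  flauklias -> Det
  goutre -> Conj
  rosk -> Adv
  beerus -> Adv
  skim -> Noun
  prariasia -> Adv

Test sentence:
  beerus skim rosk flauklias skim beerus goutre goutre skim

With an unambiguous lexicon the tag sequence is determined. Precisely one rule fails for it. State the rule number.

5

Fixed tagging: Adv Noun Adv Det Noun Adv Conj Conj Noun.
Applying the rules: R1 holds, R2 holds, R3 holds, R4 holds, R5 violated.
Only rule 5 fails.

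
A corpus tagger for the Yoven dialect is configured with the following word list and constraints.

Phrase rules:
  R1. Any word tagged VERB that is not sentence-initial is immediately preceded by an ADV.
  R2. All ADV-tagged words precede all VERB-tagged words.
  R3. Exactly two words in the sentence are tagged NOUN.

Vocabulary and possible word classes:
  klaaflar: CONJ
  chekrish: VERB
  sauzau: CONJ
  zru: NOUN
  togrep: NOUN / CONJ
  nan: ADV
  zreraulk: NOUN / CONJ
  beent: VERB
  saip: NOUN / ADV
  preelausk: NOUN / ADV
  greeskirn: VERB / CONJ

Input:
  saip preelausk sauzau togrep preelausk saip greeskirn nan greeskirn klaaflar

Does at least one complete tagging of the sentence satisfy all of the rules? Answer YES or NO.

YES

Candidates per position — 1:saip {NOUN,ADV}; 2:preelausk {NOUN,ADV}; 3:sauzau {CONJ}; 4:togrep {NOUN,CONJ}; 5:preelausk {NOUN,ADV}; 6:saip {NOUN,ADV}; 7:greeskirn {VERB,CONJ}; 8:nan {ADV}; 9:greeskirn {VERB,CONJ}; 10:klaaflar {CONJ}.
One satisfying assignment: ADV ADV CONJ CONJ NOUN NOUN CONJ ADV CONJ CONJ.
Checking: rule 1 holds; rule 2 holds; rule 3 holds.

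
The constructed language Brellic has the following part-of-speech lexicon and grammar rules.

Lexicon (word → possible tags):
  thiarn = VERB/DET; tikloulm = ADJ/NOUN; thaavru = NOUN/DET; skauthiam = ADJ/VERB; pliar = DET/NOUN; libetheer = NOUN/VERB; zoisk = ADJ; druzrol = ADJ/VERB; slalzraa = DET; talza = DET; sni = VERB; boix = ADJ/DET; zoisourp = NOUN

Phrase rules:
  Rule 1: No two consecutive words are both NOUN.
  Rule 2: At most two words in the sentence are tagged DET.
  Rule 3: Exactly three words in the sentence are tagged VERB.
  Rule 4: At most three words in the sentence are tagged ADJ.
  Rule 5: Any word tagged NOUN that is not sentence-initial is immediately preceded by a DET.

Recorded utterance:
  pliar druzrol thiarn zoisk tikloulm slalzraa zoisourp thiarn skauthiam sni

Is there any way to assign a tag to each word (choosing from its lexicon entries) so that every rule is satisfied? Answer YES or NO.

YES

Candidates per position — 1:pliar {DET,NOUN}; 2:druzrol {ADJ,VERB}; 3:thiarn {VERB,DET}; 4:zoisk {ADJ}; 5:tikloulm {ADJ,NOUN}; 6:slalzraa {DET}; 7:zoisourp {NOUN}; 8:thiarn {VERB,DET}; 9:skauthiam {ADJ,VERB}; 10:sni {VERB}.
One satisfying assignment: NOUN VERB DET ADJ ADJ DET NOUN VERB ADJ VERB.
Checking: rule 1 ok; rule 2 ok; rule 3 ok; rule 4 ok; rule 5 ok.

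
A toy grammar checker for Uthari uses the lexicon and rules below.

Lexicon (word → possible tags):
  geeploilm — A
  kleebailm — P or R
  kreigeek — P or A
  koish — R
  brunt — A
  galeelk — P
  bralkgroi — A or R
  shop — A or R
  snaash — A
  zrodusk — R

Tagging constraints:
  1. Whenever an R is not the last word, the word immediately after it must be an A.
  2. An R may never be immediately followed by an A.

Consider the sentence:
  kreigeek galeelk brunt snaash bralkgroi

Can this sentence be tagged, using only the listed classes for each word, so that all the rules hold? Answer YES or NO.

Candidates per position — 1:kreigeek {P,A}; 2:galeelk {P}; 3:brunt {A}; 4:snaash {A}; 5:bralkgroi {A,R}.
One satisfying assignment: A P A A R.
Verifying each rule — rule 1 holds; rule 2 holds.

YES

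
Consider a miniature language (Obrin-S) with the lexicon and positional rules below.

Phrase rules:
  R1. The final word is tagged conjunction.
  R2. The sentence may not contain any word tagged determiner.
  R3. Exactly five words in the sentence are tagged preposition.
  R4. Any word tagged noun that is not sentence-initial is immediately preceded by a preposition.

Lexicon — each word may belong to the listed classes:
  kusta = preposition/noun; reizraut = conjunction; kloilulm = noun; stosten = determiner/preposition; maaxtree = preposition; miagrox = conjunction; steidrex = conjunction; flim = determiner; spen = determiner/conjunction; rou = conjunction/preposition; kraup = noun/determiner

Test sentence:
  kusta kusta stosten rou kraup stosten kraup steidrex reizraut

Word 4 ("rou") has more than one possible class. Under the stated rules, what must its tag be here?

preposition

Candidates per position — 1:kusta {preposition,noun}; 2:kusta {preposition,noun}; 3:stosten {determiner,preposition}; 4:rou {conjunction,preposition}; 5:kraup {noun,determiner}; 6:stosten {determiner,preposition}; 7:kraup {noun,determiner}; 8:steidrex {conjunction}; 9:reizraut {conjunction}.
At position 1, choosing noun makes rule 3 impossible to satisfy; hence preposition.
At position 2, choosing noun makes rule 3 impossible to satisfy; hence preposition.
At position 3, choosing determiner makes rule 2 impossible to satisfy; hence preposition.
At position 4, choosing conjunction makes rule 3 impossible to satisfy; hence preposition.
At position 5, choosing determiner makes rule 2 impossible to satisfy; hence noun.
At position 6, choosing determiner makes rule 2 impossible to satisfy; hence preposition.
At position 7, choosing determiner makes rule 2 impossible to satisfy; hence noun.
So the tagging must be: preposition preposition preposition preposition noun preposition noun conjunction conjunction.
Verifying each rule — rule 1 satisfied; rule 2 satisfied; rule 3 satisfied; rule 4 satisfied.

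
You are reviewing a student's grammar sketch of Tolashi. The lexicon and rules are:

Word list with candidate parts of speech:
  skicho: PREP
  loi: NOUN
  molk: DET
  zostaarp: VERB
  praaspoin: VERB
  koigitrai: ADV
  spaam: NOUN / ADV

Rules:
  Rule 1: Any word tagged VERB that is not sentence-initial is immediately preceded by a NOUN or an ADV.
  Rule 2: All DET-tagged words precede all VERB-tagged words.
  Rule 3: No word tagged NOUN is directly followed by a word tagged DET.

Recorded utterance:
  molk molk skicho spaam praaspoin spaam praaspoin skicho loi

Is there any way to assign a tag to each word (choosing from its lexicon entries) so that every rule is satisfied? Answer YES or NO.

Candidates per position — 1:molk {DET}; 2:molk {DET}; 3:skicho {PREP}; 4:spaam {NOUN,ADV}; 5:praaspoin {VERB}; 6:spaam {NOUN,ADV}; 7:praaspoin {VERB}; 8:skicho {PREP}; 9:loi {NOUN}.
One satisfying assignment: DET DET PREP NOUN VERB ADV VERB PREP NOUN.
Rule-by-rule: rule 1 satisfied; rule 2 satisfied; rule 3 satisfied.

YES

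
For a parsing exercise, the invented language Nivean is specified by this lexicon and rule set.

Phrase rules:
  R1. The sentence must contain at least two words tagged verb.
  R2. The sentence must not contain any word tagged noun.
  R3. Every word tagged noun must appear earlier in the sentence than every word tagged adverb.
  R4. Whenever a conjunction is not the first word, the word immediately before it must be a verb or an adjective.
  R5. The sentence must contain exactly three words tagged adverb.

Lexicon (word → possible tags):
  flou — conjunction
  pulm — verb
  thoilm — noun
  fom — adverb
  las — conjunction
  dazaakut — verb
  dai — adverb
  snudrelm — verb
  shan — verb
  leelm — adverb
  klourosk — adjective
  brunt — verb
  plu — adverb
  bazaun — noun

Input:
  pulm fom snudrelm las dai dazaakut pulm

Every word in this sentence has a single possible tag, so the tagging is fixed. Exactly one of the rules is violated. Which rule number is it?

Fixed tagging: verb adverb verb conjunction adverb verb verb.
Applying the rules: R1 pass, R2 pass, R3 pass, R4 pass, R5 fail.
Only rule 5 fails.

5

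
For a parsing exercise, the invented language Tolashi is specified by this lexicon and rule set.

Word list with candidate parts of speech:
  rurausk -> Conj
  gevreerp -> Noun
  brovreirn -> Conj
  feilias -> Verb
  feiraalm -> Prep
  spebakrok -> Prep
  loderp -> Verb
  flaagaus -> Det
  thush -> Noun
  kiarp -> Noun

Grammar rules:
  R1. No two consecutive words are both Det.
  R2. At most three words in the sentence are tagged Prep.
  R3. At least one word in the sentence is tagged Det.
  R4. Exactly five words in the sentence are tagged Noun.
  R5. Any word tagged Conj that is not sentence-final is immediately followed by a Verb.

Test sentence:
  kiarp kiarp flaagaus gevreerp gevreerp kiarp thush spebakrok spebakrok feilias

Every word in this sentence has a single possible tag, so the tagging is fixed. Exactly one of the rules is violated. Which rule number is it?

4

Fixed tagging: Noun Noun Det Noun Noun Noun Noun Prep Prep Verb.
Applying the rules: R1 holds, R2 holds, R3 holds, R4 violated, R5 holds.
Only rule 4 fails.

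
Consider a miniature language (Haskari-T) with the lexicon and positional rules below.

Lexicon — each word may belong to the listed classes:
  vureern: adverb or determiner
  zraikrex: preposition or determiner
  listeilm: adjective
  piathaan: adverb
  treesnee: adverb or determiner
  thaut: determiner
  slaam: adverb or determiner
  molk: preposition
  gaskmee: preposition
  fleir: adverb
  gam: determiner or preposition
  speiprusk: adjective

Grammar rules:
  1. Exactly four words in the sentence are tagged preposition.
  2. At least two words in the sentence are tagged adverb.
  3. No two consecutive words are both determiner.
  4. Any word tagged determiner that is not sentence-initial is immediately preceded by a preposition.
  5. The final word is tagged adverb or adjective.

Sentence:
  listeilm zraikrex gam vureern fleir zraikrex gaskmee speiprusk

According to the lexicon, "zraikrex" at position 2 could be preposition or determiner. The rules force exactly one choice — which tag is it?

preposition

Candidates per position — 1:listeilm {adjective}; 2:zraikrex {preposition,determiner}; 3:gam {determiner,preposition}; 4:vureern {adverb,determiner}; 5:fleir {adverb}; 6:zraikrex {preposition,determiner}; 7:gaskmee {preposition}; 8:speiprusk {adjective}.
If word 2 were determiner, no tagging could satisfy rule 1; so word 2 is preposition.
If word 3 were determiner, no tagging could satisfy rule 1; so word 3 is preposition.
If word 4 were determiner, no tagging could satisfy rule 2; so word 4 is adverb.
If word 6 were determiner, no tagging could satisfy rule 1; so word 6 is preposition.
The unique satisfying tagging is: adjective preposition preposition adverb adverb preposition preposition adjective.
Checking: rule 1 satisfied; rule 2 satisfied; rule 3 satisfied; rule 4 satisfied; rule 5 satisfied.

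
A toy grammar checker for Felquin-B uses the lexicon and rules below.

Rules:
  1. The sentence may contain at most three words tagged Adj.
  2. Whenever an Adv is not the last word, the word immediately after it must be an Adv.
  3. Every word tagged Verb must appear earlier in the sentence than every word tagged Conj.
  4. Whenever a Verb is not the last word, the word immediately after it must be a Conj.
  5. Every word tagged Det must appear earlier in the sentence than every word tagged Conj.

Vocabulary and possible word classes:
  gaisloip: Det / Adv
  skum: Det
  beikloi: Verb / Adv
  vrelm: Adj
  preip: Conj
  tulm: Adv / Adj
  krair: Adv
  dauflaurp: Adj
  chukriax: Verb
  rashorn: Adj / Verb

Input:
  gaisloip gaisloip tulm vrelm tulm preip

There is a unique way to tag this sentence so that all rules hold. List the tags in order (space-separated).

Det Det Adj Adj Adj Conj

Candidates per position — 1:gaisloip {Det,Adv}; 2:gaisloip {Det,Adv}; 3:tulm {Adv,Adj}; 4:vrelm {Adj}; 5:tulm {Adv,Adj}; 6:preip {Conj}.
If word 1 were Adv, no tagging could satisfy rule 2; so word 1 is Det.
If word 2 were Adv, no tagging could satisfy rule 2; so word 2 is Det.
If word 3 were Adv, no tagging could satisfy rule 2; so word 3 is Adj.
If word 5 were Adv, no tagging could satisfy rule 2; so word 5 is Adj.
That leaves exactly one tagging: Det Det Adj Adj Adj Conj.
Check: rule 1 holds; rule 2 holds; rule 3 holds; rule 4 holds; rule 5 holds.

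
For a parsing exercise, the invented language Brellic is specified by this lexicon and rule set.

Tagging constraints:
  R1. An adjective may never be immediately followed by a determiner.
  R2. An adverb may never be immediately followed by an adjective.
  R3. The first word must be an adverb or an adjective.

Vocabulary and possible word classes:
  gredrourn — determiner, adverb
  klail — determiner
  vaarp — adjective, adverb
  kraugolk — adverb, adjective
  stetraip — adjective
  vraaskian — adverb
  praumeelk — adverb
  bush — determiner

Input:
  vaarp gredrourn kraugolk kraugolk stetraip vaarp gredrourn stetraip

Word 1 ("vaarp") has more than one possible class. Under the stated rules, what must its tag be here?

Candidates per position — 1:vaarp {adjective,adverb}; 2:gredrourn {determiner,adverb}; 3:kraugolk {adverb,adjective}; 4:kraugolk {adverb,adjective}; 5:stetraip {adjective}; 6:vaarp {adjective,adverb}; 7:gredrourn {determiner,adverb}; 8:stetraip {adjective}.
Position 2: tagging it adverb would leave rule 2 unsatisfiable, so it must be determiner.
Position 3: tagging it adverb would leave rule 2 unsatisfiable, so it must be adjective.
Position 4: tagging it adverb would leave rule 2 unsatisfiable, so it must be adjective.
Position 7: tagging it adverb would leave rule 2 unsatisfiable, so it must be determiner.
Position 1: tagging it adjective would leave rule 1 unsatisfiable, so it must be adverb.
Position 6: tagging it adjective would leave rule 1 unsatisfiable, so it must be adverb.
So the tagging must be: adverb determiner adjective adjective adjective adverb determiner adjective.
Checking: rule 1 satisfied; rule 2 satisfied; rule 3 satisfied.

adverb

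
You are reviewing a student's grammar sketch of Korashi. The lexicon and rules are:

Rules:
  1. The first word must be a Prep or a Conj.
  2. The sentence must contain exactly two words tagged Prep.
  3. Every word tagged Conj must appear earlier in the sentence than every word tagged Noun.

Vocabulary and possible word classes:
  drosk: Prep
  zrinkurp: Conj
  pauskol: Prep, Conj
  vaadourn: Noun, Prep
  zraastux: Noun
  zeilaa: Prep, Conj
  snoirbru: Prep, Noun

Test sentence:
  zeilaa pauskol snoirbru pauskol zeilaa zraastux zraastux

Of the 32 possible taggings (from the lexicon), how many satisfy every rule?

5

Candidates per position — 1:zeilaa {Prep,Conj}; 2:pauskol {Prep,Conj}; 3:snoirbru {Prep,Noun}; 4:pauskol {Prep,Conj}; 5:zeilaa {Prep,Conj}; 6:zraastux {Noun}; 7:zraastux {Noun}.
There are 32 candidate sequences in total.
The sequences that satisfy every rule: Prep Conj Prep Conj Conj Noun Noun; Conj Prep Prep Conj Conj Noun Noun; Conj Conj Prep Prep Conj Noun Noun; Conj Conj Prep Conj Prep Noun Noun; Conj Conj Noun Prep Prep Noun Noun.
Count = 5.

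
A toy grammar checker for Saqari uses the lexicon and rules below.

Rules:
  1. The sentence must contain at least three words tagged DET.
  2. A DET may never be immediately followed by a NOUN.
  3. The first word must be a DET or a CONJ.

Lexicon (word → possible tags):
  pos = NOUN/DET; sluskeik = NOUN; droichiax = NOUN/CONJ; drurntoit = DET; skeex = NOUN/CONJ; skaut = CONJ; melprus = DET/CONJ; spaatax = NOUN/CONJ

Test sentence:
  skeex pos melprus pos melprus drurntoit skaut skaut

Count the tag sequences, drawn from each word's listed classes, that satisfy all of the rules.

Candidates per position — 1:skeex {NOUN,CONJ}; 2:pos {NOUN,DET}; 3:melprus {DET,CONJ}; 4:pos {NOUN,DET}; 5:melprus {DET,CONJ}; 6:drurntoit {DET}; 7:skaut {CONJ}; 8:skaut {CONJ}.
There are 32 candidate sequences in total.
Checking each against the rules leaves 8 sequences.
Count = 8.

8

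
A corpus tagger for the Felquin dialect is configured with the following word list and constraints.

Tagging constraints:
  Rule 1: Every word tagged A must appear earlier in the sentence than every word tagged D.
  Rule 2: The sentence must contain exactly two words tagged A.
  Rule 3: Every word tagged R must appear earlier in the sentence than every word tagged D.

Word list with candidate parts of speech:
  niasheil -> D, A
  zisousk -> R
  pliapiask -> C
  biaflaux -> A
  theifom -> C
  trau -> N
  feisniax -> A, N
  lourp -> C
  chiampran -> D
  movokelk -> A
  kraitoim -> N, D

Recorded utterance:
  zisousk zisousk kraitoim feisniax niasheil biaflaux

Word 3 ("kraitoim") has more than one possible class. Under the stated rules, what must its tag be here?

Candidates per position — 1:zisousk {R}; 2:zisousk {R}; 3:kraitoim {N,D}; 4:feisniax {A,N}; 5:niasheil {D,A}; 6:biaflaux {A}.
Position 3: tagging it D would leave rule 1 unsatisfiable, so it must be N.
Position 5: tagging it D would leave rule 1 unsatisfiable, so it must be A.
Position 4: tagging it A would leave rule 2 unsatisfiable, so it must be N.
The only consistent sequence is: R R N N A A.
Rule-by-rule: rule 1 holds; rule 2 holds; rule 3 holds.

N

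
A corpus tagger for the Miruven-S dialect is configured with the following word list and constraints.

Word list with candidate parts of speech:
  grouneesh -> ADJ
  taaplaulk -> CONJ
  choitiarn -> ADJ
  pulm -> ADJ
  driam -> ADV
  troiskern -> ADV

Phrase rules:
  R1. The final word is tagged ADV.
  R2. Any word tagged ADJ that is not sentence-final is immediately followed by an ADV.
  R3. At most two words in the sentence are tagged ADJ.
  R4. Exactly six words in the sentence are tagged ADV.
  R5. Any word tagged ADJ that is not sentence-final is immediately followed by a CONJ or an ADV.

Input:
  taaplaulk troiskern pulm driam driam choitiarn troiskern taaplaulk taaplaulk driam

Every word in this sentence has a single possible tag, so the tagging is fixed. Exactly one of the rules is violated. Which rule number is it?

4

Fixed tagging: CONJ ADV ADJ ADV ADV ADJ ADV CONJ CONJ ADV.
Checking each rule: R1 ✓, R2 ✓, R3 ✓, R4 ✗, R5 ✓.
Only rule 4 fails.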